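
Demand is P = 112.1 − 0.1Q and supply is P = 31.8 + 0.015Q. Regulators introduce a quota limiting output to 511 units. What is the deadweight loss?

Competitive equilibrium: 112.1 − 0.1Q = 31.8 + 0.015Q → Q* = 698.2609, P* = 42.2739.
At Q = 511: demand price = 112.1 − 0.1·511 = 61; supply price = 31.8 + 0.015·511 = 39.465.
ΔQ = 698.2609 − 511 = 187.2609; wedge = 61 − 39.465 = 21.535.
The triangle = ½ × 187.2609 × 21.535 = 2016.33.

2016.33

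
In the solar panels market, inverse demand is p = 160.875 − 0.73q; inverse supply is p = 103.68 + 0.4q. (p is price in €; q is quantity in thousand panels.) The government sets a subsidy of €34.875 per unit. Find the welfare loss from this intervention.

€538.17 thousand

Competitive equilibrium: 160.875 − 0.73q = 103.68 + 0.4q → q* = 50.615, p* = 123.926.
The subsidy lowers effective supply by 34.875: p = 68.805 + 0.4q.
New quantity: 160.875 − 0.73q = 68.805 + 0.4q → q' = 81.4779.
Overproduction Δq = 81.4779 − 50.615 = 30.8629; wedge = subsidy = 34.875.
DWL = ½ × 30.8629 × 34.875 = €538.17 thousand.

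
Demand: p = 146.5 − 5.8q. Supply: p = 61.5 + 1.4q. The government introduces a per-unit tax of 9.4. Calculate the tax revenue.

98.70

Competitive equilibrium: 146.5 − 5.8q = 61.5 + 1.4q → q* = 11.8056, p* = 78.0278.
With the tax, the buyer price exceeds the seller price by 9.4: (146.5 − 5.8q) − (61.5 + 1.4q) = 9.4 → q' = 10.5.
Tax revenue = 9.4 × 10.5 = 98.70.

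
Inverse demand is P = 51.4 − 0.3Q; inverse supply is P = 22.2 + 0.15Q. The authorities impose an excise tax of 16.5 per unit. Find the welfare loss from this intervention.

302.50

Competitive equilibrium: 51.4 − 0.3Q = 22.2 + 0.15Q → Q* = 64.8889, P* = 31.9333.
With the tax, the buyer price exceeds the seller price by 16.5: (51.4 − 0.3Q) − (22.2 + 0.15Q) = 16.5 → Q' = 28.2222.
ΔQ = 64.8889 − 28.2222 = 36.6667; the wedge equals the tax, 16.5.
Deadweight loss = ½ × 36.6667 × 16.5 = 302.50.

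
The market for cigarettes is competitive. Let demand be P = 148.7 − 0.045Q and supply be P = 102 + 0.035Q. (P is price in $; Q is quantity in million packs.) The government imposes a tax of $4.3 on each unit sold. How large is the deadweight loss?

Competitive equilibrium: 148.7 − 0.045Q = 102 + 0.035Q → Q* = 583.75, P* = 122.4313.
With the tax, the buyer price exceeds the seller price by 4.3: (148.7 − 0.045Q) − (102 + 0.035Q) = 4.3 → Q' = 530.
ΔQ = 583.75 − 530 = 53.75; the wedge equals the tax, 4.3.
The triangle = ½ × 53.75 × 4.3 = $115.56 million.

$115.56 million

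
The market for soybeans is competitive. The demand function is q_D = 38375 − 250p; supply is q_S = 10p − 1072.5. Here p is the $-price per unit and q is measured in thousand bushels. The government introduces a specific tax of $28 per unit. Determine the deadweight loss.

$3769.23 thousand

In inverse form: demand p = 153.5 − 0.004q, supply p = 107.25 + 0.1q.
Competitive equilibrium: 153.5 − 0.004q = 107.25 + 0.1q → q* = 444.7115, p* = 151.7212.
With the tax, the buyer price exceeds the seller price by 28: (153.5 − 0.004q) − (107.25 + 0.1q) = 28 → q' = 175.4808.
Δq = 444.7115 − 175.4808 = 269.2307; the wedge equals the tax, 28.
The triangle = ½ × 269.2307 × 28 = $3769.23 thousand.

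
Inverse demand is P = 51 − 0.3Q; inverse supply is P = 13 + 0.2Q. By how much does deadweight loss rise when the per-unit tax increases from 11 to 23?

Competitive equilibrium: 51 − 0.3Q = 13 + 0.2Q → Q* = 76, P* = 28.2.
For a per-unit tax t: ΔQ = t/0.5, so DWL = ½·t·(t/0.5) = t²/1.
At t = 11: DWL = 121. At t = 23: DWL = 529.
Increase = 529 − 121 = 408.

408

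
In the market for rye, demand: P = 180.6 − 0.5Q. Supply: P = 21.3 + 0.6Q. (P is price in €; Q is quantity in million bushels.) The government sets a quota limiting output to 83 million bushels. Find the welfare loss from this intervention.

€2101.82 million

Competitive equilibrium: 180.6 − 0.5Q = 21.3 + 0.6Q → Q* = 144.8182, P* = 108.1909.
At Q = 83: demand price = 180.6 − 0.5·83 = 139.1; supply price = 21.3 + 0.6·83 = 71.1.
ΔQ = 144.8182 − 83 = 61.8182; wedge = 139.1 − 71.1 = 68.
DWL = ½ × 61.8182 × 68 = €2101.82 million.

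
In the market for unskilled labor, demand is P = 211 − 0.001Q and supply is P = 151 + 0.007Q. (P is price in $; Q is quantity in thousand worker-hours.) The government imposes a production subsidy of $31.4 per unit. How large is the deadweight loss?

Competitive equilibrium: 211 − 0.001Q = 151 + 0.007Q → Q* = 7500, P* = 203.5.
The subsidy lowers effective supply by 31.4: P = 119.6 + 0.007Q.
New quantity: 211 − 0.001Q = 119.6 + 0.007Q → Q' = 11425.
Overproduction ΔQ = 11425 − 7500 = 3925; wedge = subsidy = 31.4.
Welfare loss = ½ × 3925 × 31.4 = $61622.50 thousand.

$61622.50 thousand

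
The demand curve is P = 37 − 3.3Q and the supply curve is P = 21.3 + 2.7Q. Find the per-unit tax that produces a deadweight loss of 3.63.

Competitive equilibrium: 37 − 3.3Q = 21.3 + 2.7Q → Q* = 2.6167, P* = 28.365.
A tax t gives ΔQ = t/6 and wedge t, so DWL = t²/12.
t²/12 = 3.63 → t² = 43.56 → t = 6.6.

6.6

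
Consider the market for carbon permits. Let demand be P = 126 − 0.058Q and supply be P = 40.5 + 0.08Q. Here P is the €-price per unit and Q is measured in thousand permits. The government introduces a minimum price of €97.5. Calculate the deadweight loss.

Competitive equilibrium: 126 − 0.058Q = 40.5 + 0.08Q → Q* = 619.56522, P* = 90.06522.
At the floor P = 97.5, quantity demanded = (126 − 97.5)/0.058 = 491.37931.
Sellers' marginal cost at Q' = 491.37931: 40.5 + 0.08·491.37931 = 79.81034.
ΔQ = 619.56522 − 491.37931 = 128.18591; wedge = 97.5 − 79.81034 = 17.68966.
Deadweight loss = ½ × 128.18591 × 17.68966 = €1133.78 thousand.

€1133.78 thousand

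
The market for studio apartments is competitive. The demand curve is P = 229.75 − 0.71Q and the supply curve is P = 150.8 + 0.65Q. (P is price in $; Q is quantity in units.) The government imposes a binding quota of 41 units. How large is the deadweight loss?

Competitive equilibrium: 229.75 − 0.71Q = 150.8 + 0.65Q → Q* = 58.0515, P* = 188.5335.
At Q = 41: demand price = 229.75 − 0.71·41 = 200.64; supply price = 150.8 + 0.65·41 = 177.45.
ΔQ = 58.0515 − 41 = 17.0515; wedge = 200.64 − 177.45 = 23.19.
DWL = ½ × 17.0515 × 23.19 = $197.71.

$197.71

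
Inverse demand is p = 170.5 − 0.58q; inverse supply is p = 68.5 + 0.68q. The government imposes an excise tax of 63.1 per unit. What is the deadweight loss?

Competitive equilibrium: 170.5 − 0.58q = 68.5 + 0.68q → q* = 80.95238, p* = 123.54762.
With the tax, the buyer price exceeds the seller price by 63.1: (170.5 − 0.58q) − (68.5 + 0.68q) = 63.1 → q' = 30.87302.
Δq = 80.95238 − 30.87302 = 50.07936; the wedge equals the tax, 63.1.
The triangle = ½ × 50.07936 × 63.1 = 1580.

1580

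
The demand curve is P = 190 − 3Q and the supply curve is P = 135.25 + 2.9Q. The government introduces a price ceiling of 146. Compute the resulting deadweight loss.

91.61

Competitive equilibrium: 190 − 3Q = 135.25 + 2.9Q → Q* = 9.2797, P* = 162.161.
At the ceiling P = 146, quantity supplied = (146 − 135.25)/2.9 = 3.7069.
Willingness to pay at Q' = 3.7069: 190 − 3·3.7069 = 178.8793.
ΔQ = 9.2797 − 3.7069 = 5.5728; wedge = 178.8793 − 146 = 32.8793.
Welfare loss = ½ × 5.5728 × 32.8793 = 91.61.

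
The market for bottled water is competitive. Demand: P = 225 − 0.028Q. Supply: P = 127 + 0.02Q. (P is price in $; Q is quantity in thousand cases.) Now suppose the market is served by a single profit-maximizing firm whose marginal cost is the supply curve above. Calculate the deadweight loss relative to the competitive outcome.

$13579.06 thousand

Competitive equilibrium: 225 − 0.028Q = 127 + 0.02Q → Q* = 2041.666667, P* = 167.833333.
Marginal revenue: MR = 225 − 0.056Q. Set MR = MC: 225 − 0.056Q = 127 + 0.02Q → Q_m = 1289.473684.
Price P_m = 225 − 0.028·1289.473684 = 188.894737; MC(Q_m) = 127 + 0.02·1289.473684 = 152.789474.
Competitive Q* = 2041.666667, so ΔQ = 752.192983; wedge = 188.894737 − 152.789474 = 36.105263.
The triangle = ½ × 752.192983 × 36.105263 = $13579.06 thousand.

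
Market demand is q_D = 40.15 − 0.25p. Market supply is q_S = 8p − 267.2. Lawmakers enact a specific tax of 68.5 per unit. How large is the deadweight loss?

568.76

In inverse form: demand p = 160.6 − 4q, supply p = 33.4 + 0.125q.
Competitive equilibrium: 160.6 − 4q = 33.4 + 0.125q → q* = 30.8364, p* = 37.2545.
With the tax, the buyer price exceeds the seller price by 68.5: (160.6 − 4q) − (33.4 + 0.125q) = 68.5 → q' = 14.2303.
Δq = 30.8364 − 14.2303 = 16.6061; the wedge equals the tax, 68.5.
DWL = ½ × 16.6061 × 68.5 = 568.76.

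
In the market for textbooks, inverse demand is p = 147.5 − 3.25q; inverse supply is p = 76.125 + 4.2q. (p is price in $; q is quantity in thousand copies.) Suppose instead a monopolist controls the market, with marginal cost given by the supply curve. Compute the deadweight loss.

$31.54 thousand

Competitive equilibrium: 147.5 − 3.25q = 76.125 + 4.2q → q* = 9.5805, p* = 116.3633.
Marginal revenue: MR = 147.5 − 6.5q. Set MR = MC: 147.5 − 6.5q = 76.125 + 4.2q → q_m = 6.6706.
Price p_m = 147.5 − 3.25·6.6706 = 125.8206; MC(q_m) = 76.125 + 4.2·6.6706 = 104.1415.
Competitive q* = 9.5805, so Δq = 2.9099; wedge = 125.8206 − 104.1415 = 21.6791.
Deadweight loss = ½ × 2.9099 × 21.6791 = $31.54 thousand.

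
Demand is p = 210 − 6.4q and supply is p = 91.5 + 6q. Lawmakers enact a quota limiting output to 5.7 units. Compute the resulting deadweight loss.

92.21

Competitive equilibrium: 210 − 6.4q = 91.5 + 6q → q* = 9.5565, p* = 148.8387.
At q = 5.7: demand price = 210 − 6.4·5.7 = 173.52; supply price = 91.5 + 6·5.7 = 125.7.
Δq = 9.5565 − 5.7 = 3.8565; wedge = 173.52 − 125.7 = 47.82.
Deadweight loss = ½ × 3.8565 × 47.82 = 92.21.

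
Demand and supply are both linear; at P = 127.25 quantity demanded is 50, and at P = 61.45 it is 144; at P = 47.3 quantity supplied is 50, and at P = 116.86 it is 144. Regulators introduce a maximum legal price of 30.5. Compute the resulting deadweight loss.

Demand slope = (61.45 − 127.25)/(144 − 50) = −0.7, so P = 162.25 − 0.7Q.
Supply slope = (116.86 − 47.3)/(144 − 50) = 0.74, so P = 10.3 + 0.74Q.
Competitive equilibrium: 162.25 − 0.7Q = 10.3 + 0.74Q → Q* = 105.5208, P* = 88.3854.
At the ceiling P = 30.5, quantity supplied = (30.5 − 10.3)/0.74 = 27.2973.
Willingness to pay at Q' = 27.2973: 162.25 − 0.7·27.2973 = 143.1419.
ΔQ = 105.5208 − 27.2973 = 78.2235; wedge = 143.1419 − 30.5 = 112.6419.
Welfare loss = ½ × 78.2235 × 112.6419 = 4405.62.

4405.62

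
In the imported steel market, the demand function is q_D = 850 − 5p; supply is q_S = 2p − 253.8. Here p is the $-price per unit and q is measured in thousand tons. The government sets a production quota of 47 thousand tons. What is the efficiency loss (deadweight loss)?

$74.31 thousand

In inverse form: demand p = 170 − 0.2q, supply p = 126.9 + 0.5q.
Competitive equilibrium: 170 − 0.2q = 126.9 + 0.5q → q* = 61.5714, p* = 157.6857.
At q = 47: demand price = 170 − 0.2·47 = 160.6; supply price = 126.9 + 0.5·47 = 150.4.
Δq = 61.5714 − 47 = 14.5714; wedge = 160.6 − 150.4 = 10.2.
DWL = ½ × 14.5714 × 10.2 = $74.31 thousand.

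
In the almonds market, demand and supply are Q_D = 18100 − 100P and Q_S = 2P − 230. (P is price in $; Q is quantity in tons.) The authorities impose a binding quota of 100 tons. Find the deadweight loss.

$220.59

In inverse form: demand P = 181 − 0.01Q, supply P = 115 + 0.5Q.
Competitive equilibrium: 181 − 0.01Q = 115 + 0.5Q → Q* = 129.4118, P* = 179.7059.
At Q = 100: demand price = 181 − 0.01·100 = 180; supply price = 115 + 0.5·100 = 165.
ΔQ = 129.4118 − 100 = 29.4118; wedge = 180 − 165 = 15.
Welfare loss = ½ × 29.4118 × 15 = $220.59.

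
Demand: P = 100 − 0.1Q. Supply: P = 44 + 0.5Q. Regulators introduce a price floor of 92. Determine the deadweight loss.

Competitive equilibrium: 100 − 0.1Q = 44 + 0.5Q → Q* = 93.3333, P* = 90.6667.
At the floor P = 92, quantity demanded = (100 − 92)/0.1 = 80.
Sellers' marginal cost at Q' = 80: 44 + 0.5·80 = 84.
ΔQ = 93.3333 − 80 = 13.3333; wedge = 92 − 84 = 8.
DWL = ½ × 13.3333 × 8 = 53.33.

53.33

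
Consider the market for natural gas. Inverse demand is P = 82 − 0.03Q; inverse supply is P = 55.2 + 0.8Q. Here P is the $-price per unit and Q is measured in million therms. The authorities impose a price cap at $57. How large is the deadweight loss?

$374.48 million

Competitive equilibrium: 82 − 0.03Q = 55.2 + 0.8Q → Q* = 32.2892, P* = 81.0313.
At the ceiling P = 57, quantity supplied = (57 − 55.2)/0.8 = 2.25.
Willingness to pay at Q' = 2.25: 82 − 0.03·2.25 = 81.9325.
ΔQ = 32.2892 − 2.25 = 30.0392; wedge = 81.9325 − 57 = 24.9325.
DWL = ½ × 30.0392 × 24.9325 = $374.48 million.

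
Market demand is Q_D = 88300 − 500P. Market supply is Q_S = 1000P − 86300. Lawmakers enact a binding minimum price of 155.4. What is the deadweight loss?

570375

In inverse form: demand P = 176.6 − 0.002Q, supply P = 86.3 + 0.001Q.
Competitive equilibrium: 176.6 − 0.002Q = 86.3 + 0.001Q → Q* = 30100, P* = 116.4.
At the floor P = 155.4, quantity demanded = (176.6 − 155.4)/0.002 = 10600.
Sellers' marginal cost at Q' = 10600: 86.3 + 0.001·10600 = 96.9.
ΔQ = 30100 − 10600 = 19500; wedge = 155.4 − 96.9 = 58.5.
The triangle = ½ × 19500 × 58.5 = 570375.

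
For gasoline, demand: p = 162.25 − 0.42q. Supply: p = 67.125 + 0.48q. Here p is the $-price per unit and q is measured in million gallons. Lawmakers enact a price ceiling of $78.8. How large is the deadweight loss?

$2979.60 million

Competitive equilibrium: 162.25 − 0.42q = 67.125 + 0.48q → q* = 105.6944, p* = 117.8583.
At the ceiling p = 78.8, quantity supplied = (78.8 − 67.125)/0.48 = 24.3229.
Willingness to pay at q' = 24.3229: 162.25 − 0.42·24.3229 = 152.0344.
Δq = 105.6944 − 24.3229 = 81.3715; wedge = 152.0344 − 78.8 = 73.2344.
Welfare loss = ½ × 81.3715 × 73.2344 = $2979.60 million.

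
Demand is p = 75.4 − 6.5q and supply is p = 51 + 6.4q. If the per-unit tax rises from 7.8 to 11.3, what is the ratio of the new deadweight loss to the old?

2.099

Competitive equilibrium: 75.4 − 6.5q = 51 + 6.4q → q* = 1.8915, p* = 63.1054.
For a per-unit tax t: Δq = t/12.9, so DWL = ½·t·(t/12.9) = t²/25.8.
At t = 7.8: DWL = 2.358. At t = 11.3: DWL = 4.949.
Ratio = (11.3/7.8)² = 2.099.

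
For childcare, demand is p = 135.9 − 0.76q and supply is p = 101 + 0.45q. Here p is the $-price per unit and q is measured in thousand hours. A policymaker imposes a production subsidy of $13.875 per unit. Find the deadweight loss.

$79.55 thousand

Competitive equilibrium: 135.9 − 0.76q = 101 + 0.45q → q* = 28.843, p* = 113.9793.
The subsidy lowers effective supply by 13.875: p = 87.125 + 0.45q.
New quantity: 135.9 − 0.76q = 87.125 + 0.45q → q' = 40.3099.
Overproduction Δq = 40.3099 − 28.843 = 11.4669; wedge = subsidy = 13.875.
Welfare loss = ½ × 11.4669 × 13.875 = $79.55 thousand.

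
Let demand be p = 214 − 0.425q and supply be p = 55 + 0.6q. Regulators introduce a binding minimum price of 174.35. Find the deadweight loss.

Competitive equilibrium: 214 − 0.425q = 55 + 0.6q → q* = 155.12195, p* = 148.07317.
At the floor p = 174.35, quantity demanded = (214 − 174.35)/0.425 = 93.29412.
Sellers' marginal cost at q' = 93.29412: 55 + 0.6·93.29412 = 110.97647.
Δq = 155.12195 − 93.29412 = 61.82783; wedge = 174.35 − 110.97647 = 63.37353.
The triangle = ½ × 61.82783 × 63.37353 = 1959.12.

1959.12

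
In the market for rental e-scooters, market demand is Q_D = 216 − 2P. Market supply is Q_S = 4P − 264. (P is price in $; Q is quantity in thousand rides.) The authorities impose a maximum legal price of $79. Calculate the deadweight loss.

In inverse form: demand P = 108 − 0.5Q, supply P = 66 + 0.25Q.
Competitive equilibrium: 108 − 0.5Q = 66 + 0.25Q → Q* = 56, P* = 80.
At the ceiling P = 79, quantity supplied = (79 − 66)/0.25 = 52.
Willingness to pay at Q' = 52: 108 − 0.5·52 = 82.
ΔQ = 56 − 52 = 4; wedge = 82 − 79 = 3.
Deadweight loss = ½ × 4 × 3 = $6 thousand.

$6 thousand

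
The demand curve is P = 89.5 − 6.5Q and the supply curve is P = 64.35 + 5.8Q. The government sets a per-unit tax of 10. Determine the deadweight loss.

4.07

Competitive equilibrium: 89.5 − 6.5Q = 64.35 + 5.8Q → Q* = 2.0447, P* = 76.2093.
With the tax, the buyer price exceeds the seller price by 10: (89.5 − 6.5Q) − (64.35 + 5.8Q) = 10 → Q' = 1.2317.
ΔQ = 2.0447 − 1.2317 = 0.813; the wedge equals the tax, 10.
DWL = ½ × 0.813 × 10 = 4.07.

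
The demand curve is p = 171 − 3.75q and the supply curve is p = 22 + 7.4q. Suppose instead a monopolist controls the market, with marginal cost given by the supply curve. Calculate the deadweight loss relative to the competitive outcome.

Competitive equilibrium: 171 − 3.75q = 22 + 7.4q → q* = 13.3632, p* = 120.8879.
Marginal revenue: MR = 171 − 7.5q. Set MR = MC: 171 − 7.5q = 22 + 7.4q → q_m = 10.
Price p_m = 171 − 3.75·10 = 133.5; MC(q_m) = 22 + 7.4·10 = 96.
Competitive q* = 13.3632, so Δq = 3.3632; wedge = 133.5 − 96 = 37.5.
The triangle = ½ × 3.3632 × 37.5 = 63.06.

63.06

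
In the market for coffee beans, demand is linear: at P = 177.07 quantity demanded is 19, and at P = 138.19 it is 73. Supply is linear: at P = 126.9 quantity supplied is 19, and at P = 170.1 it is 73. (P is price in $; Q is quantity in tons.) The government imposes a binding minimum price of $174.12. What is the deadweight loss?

Demand slope = (138.19 − 177.07)/(73 − 19) = −0.72, so P = 190.75 − 0.72Q.
Supply slope = (170.1 − 126.9)/(73 − 19) = 0.8, so P = 111.7 + 0.8Q.
Competitive equilibrium: 190.75 − 0.72Q = 111.7 + 0.8Q → Q* = 52.0066, P* = 153.3053.
At the floor P = 174.12, quantity demanded = (190.75 − 174.12)/0.72 = 23.0972.
Sellers' marginal cost at Q' = 23.0972: 111.7 + 0.8·23.0972 = 130.1778.
ΔQ = 52.0066 − 23.0972 = 28.9094; wedge = 174.12 − 130.1778 = 43.9422.
The triangle = ½ × 28.9094 × 43.9422 = $635.17.

$635.17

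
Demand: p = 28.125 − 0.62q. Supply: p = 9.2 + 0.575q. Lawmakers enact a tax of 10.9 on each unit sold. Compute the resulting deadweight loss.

49.71

Competitive equilibrium: 28.125 − 0.62q = 9.2 + 0.575q → q* = 15.8368, p* = 18.3062.
With the tax, the buyer price exceeds the seller price by 10.9: (28.125 − 0.62q) − (9.2 + 0.575q) = 10.9 → q' = 6.7155.
Δq = 15.8368 − 6.7155 = 9.1213; the wedge equals the tax, 10.9.
Deadweight loss = ½ × 9.1213 × 10.9 = 49.71.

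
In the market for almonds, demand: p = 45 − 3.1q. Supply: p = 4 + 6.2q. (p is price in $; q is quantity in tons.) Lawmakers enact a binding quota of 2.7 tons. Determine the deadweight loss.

$13.57

Competitive equilibrium: 45 − 3.1q = 4 + 6.2q → q* = 4.4086, p* = 31.3333.
At q = 2.7: demand price = 45 − 3.1·2.7 = 36.63; supply price = 4 + 6.2·2.7 = 20.74.
Δq = 4.4086 − 2.7 = 1.7086; wedge = 36.63 − 20.74 = 15.89.
The triangle = ½ × 1.7086 × 15.89 = $13.57.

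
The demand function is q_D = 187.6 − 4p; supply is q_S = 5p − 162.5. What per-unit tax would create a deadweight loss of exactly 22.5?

In inverse form: demand p = 46.9 − 0.25q, supply p = 32.5 + 0.2q.
Competitive equilibrium: 46.9 − 0.25q = 32.5 + 0.2q → q* = 32, p* = 38.9.
A tax t gives Δq = t/0.45 and wedge t, so DWL = t²/0.9.
t²/0.9 = 22.5 → t² = 20.25 → t = 4.5.

4.5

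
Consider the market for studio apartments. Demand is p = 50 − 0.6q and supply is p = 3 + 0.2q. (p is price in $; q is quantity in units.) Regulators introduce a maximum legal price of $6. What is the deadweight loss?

Competitive equilibrium: 50 − 0.6q = 3 + 0.2q → q* = 58.75, p* = 14.75.
At the ceiling p = 6, quantity supplied = (6 − 3)/0.2 = 15.
Willingness to pay at q' = 15: 50 − 0.6·15 = 41.
Δq = 58.75 − 15 = 43.75; wedge = 41 − 6 = 35.
DWL = ½ × 43.75 × 35 = $765.625.

$765.625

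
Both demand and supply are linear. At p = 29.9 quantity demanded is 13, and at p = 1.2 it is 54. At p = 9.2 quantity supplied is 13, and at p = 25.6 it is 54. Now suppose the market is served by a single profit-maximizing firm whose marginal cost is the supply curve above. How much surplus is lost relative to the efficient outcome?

84.21

Demand slope = (1.2 − 29.9)/(54 − 13) = −0.7, so p = 39 − 0.7q.
Supply slope = (25.6 − 9.2)/(54 − 13) = 0.4, so p = 4 + 0.4q.
Competitive equilibrium: 39 − 0.7q = 4 + 0.4q → q* = 31.8182, p* = 16.7273.
Marginal revenue: MR = 39 − 1.4q. Set MR = MC: 39 − 1.4q = 4 + 0.4q → q_m = 19.4444.
Price p_m = 39 − 0.7·19.4444 = 25.3889; MC(q_m) = 4 + 0.4·19.4444 = 11.7778.
Competitive q* = 31.8182, so Δq = 12.3738; wedge = 25.3889 − 11.7778 = 13.6111.
Welfare loss = ½ × 12.3738 × 13.6111 = 84.21.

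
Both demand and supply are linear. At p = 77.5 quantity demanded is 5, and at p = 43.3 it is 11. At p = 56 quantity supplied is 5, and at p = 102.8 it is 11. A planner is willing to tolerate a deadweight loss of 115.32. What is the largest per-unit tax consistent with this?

55.8

Demand slope = (43.3 − 77.5)/(11 − 5) = −5.7, so p = 106 − 5.7q.
Supply slope = (102.8 − 56)/(11 − 5) = 7.8, so p = 17 + 7.8q.
Competitive equilibrium: 106 − 5.7q = 17 + 7.8q → q* = 6.5926, p* = 68.4222.
A tax t gives Δq = t/13.5 and wedge t, so DWL = t²/27.
t²/27 = 115.32 → t² = 3113.64 → t = 55.8.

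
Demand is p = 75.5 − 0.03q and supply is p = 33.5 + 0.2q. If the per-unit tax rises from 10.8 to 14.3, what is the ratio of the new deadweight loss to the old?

Competitive equilibrium: 75.5 − 0.03q = 33.5 + 0.2q → q* = 182.6087, p* = 70.0217.
For a per-unit tax t: Δq = t/0.23, so DWL = ½·t·(t/0.23) = t²/0.46.
At t = 10.8: DWL = 253.565. At t = 14.3: DWL = 444.543.
Ratio = (14.3/10.8)² = 1.753.

1.753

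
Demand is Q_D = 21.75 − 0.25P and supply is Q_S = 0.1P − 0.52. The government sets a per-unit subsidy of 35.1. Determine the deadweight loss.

44

In inverse form: demand P = 87 − 4Q, supply P = 5.2 + 10Q.
Competitive equilibrium: 87 − 4Q = 5.2 + 10Q → Q* = 5.8429, P* = 63.6286.
The subsidy lowers effective supply by 35.1: P = 10Q − 29.9.
New quantity: 87 − 4Q = 10Q − 29.9 → Q' = 8.35.
Overproduction ΔQ = 8.35 − 5.8429 = 2.5071; wedge = subsidy = 35.1.
DWL = ½ × 2.5071 × 35.1 = 44.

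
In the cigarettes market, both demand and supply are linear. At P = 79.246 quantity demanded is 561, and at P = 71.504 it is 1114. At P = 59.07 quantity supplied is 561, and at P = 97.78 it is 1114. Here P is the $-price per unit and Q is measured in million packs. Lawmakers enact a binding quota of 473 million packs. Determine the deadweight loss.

Demand slope = (71.504 − 79.246)/(1114 − 561) = −0.014, so P = 87.1 − 0.014Q.
Supply slope = (97.78 − 59.07)/(1114 − 561) = 0.07, so P = 19.8 + 0.07Q.
Competitive equilibrium: 87.1 − 0.014Q = 19.8 + 0.07Q → Q* = 801.1905, P* = 75.8833.
At Q = 473: demand price = 87.1 − 0.014·473 = 80.478; supply price = 19.8 + 0.07·473 = 52.91.
ΔQ = 801.1905 − 473 = 328.1905; wedge = 80.478 − 52.91 = 27.568.
The triangle = ½ × 328.1905 × 27.568 = $4523.78 million.

$4523.78 million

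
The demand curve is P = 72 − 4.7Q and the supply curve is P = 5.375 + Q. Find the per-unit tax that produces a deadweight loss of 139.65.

39.9

Competitive equilibrium: 72 − 4.7Q = 5.375 + Q → Q* = 11.6886, P* = 17.0636.
A tax t gives ΔQ = t/5.7 and wedge t, so DWL = t²/11.4.
t²/11.4 = 139.65 → t² = 1592.01 → t = 39.9.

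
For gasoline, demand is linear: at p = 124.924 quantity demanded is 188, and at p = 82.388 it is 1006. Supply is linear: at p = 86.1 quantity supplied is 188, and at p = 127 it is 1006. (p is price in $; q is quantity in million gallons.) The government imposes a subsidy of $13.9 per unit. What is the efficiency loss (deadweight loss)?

$947.11 million

Demand slope = (82.388 − 124.924)/(1006 − 188) = −0.052, so p = 134.7 − 0.052q.
Supply slope = (127 − 86.1)/(1006 − 188) = 0.05, so p = 76.7 + 0.05q.
Competitive equilibrium: 134.7 − 0.052q = 76.7 + 0.05q → q* = 568.6275, p* = 105.1314.
The subsidy lowers effective supply by 13.9: p = 62.8 + 0.05q.
New quantity: 134.7 − 0.052q = 62.8 + 0.05q → q' = 704.902.
Overproduction Δq = 704.902 − 568.6275 = 136.2745; wedge = subsidy = 13.9.
Deadweight loss = ½ × 136.2745 × 13.9 = $947.11 million.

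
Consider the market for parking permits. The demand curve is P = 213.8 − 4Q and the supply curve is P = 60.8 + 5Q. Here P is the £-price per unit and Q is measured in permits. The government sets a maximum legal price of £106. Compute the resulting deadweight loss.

£285.13

Competitive equilibrium: 213.8 − 4Q = 60.8 + 5Q → Q* = 17, P* = 145.8.
At the ceiling P = 106, quantity supplied = (106 − 60.8)/5 = 9.04.
Willingness to pay at Q' = 9.04: 213.8 − 4·9.04 = 177.64.
ΔQ = 17 − 9.04 = 7.96; wedge = 177.64 − 106 = 71.64.
DWL = ½ × 7.96 × 71.64 = £285.13.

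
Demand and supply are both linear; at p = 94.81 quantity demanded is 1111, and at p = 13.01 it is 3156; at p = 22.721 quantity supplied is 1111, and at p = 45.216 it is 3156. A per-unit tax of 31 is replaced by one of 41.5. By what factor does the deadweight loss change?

1.792

Demand slope = (13.01 − 94.81)/(3156 − 1111) = −0.04, so p = 139.25 − 0.04q.
Supply slope = (45.216 − 22.721)/(3156 − 1111) = 0.011, so p = 10.5 + 0.011q.
Competitive equilibrium: 139.25 − 0.04q = 10.5 + 0.011q → q* = 2524.5098, p* = 38.2696.
For a per-unit tax t: Δq = t/0.051, so DWL = ½·t·(t/0.051) = t²/0.102.
At t = 31: DWL = 9421.569. At t = 41.5: DWL = 16884.804.
Ratio = (41.5/31)² = 1.792.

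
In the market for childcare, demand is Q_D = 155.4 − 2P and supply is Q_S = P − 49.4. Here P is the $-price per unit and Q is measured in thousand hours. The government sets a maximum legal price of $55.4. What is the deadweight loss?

In inverse form: demand P = 77.7 − 0.5Q, supply P = 49.4 + Q.
Competitive equilibrium: 77.7 − 0.5Q = 49.4 + Q → Q* = 18.8667, P* = 68.2667.
At the ceiling P = 55.4, quantity supplied = (55.4 − 49.4)/1 = 6.
Willingness to pay at Q' = 6: 77.7 − 0.5·6 = 74.7.
ΔQ = 18.8667 − 6 = 12.8667; wedge = 74.7 − 55.4 = 19.3.
Deadweight loss = ½ × 12.8667 × 19.3 = $124.16 thousand.

$124.16 thousand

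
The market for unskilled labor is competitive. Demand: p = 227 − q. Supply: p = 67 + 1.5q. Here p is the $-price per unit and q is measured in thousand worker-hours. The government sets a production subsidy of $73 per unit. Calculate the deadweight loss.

Competitive equilibrium: 227 − q = 67 + 1.5q → q* = 64, p* = 163.
The subsidy lowers effective supply by 73: p = 1.5q − 6.
New quantity: 227 − q = 1.5q − 6 → q' = 93.2.
Overproduction Δq = 93.2 − 64 = 29.2; wedge = subsidy = 73.
Deadweight loss = ½ × 29.2 × 73 = $1065.80 thousand.

$1065.80 thousand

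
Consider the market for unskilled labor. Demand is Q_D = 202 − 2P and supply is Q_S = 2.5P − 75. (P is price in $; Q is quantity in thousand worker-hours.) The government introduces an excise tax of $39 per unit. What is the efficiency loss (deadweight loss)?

In inverse form: demand P = 101 − 0.5Q, supply P = 30 + 0.4Q.
Competitive equilibrium: 101 − 0.5Q = 30 + 0.4Q → Q* = 78.8889, P* = 61.5556.
With the tax, the buyer price exceeds the seller price by 39: (101 − 0.5Q) − (30 + 0.4Q) = 39 → Q' = 35.5556.
ΔQ = 78.8889 − 35.5556 = 43.3333; the wedge equals the tax, 39.
Deadweight loss = ½ × 43.3333 × 39 = $845 thousand.

$845 thousand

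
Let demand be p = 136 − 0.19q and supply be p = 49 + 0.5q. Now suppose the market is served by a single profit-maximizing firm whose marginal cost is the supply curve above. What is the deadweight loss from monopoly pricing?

Competitive equilibrium: 136 − 0.19q = 49 + 0.5q → q* = 126.087, p* = 112.0435.
Marginal revenue: MR = 136 − 0.38q. Set MR = MC: 136 − 0.38q = 49 + 0.5q → q_m = 98.8636.
Price p_m = 136 − 0.19·98.8636 = 117.2159; MC(q_m) = 49 + 0.5·98.8636 = 98.4318.
Competitive q* = 126.087, so Δq = 27.2234; wedge = 117.2159 − 98.4318 = 18.7841.
DWL = ½ × 27.2234 × 18.7841 = 255.68.

255.68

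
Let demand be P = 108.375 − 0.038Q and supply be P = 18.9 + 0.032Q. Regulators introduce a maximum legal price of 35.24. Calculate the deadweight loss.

20621.77

Competitive equilibrium: 108.375 − 0.038Q = 18.9 + 0.032Q → Q* = 1278.21429, P* = 59.80286.
At the ceiling P = 35.24, quantity supplied = (35.24 − 18.9)/0.032 = 510.625.
Willingness to pay at Q' = 510.625: 108.375 − 0.038·510.625 = 88.97125.
ΔQ = 1278.21429 − 510.625 = 767.58929; wedge = 88.97125 − 35.24 = 53.73125.
The triangle = ½ × 767.58929 × 53.73125 = 20621.77.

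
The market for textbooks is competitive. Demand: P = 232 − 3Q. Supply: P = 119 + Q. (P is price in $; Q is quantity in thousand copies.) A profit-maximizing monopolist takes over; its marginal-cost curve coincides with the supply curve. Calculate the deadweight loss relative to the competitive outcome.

$293.17 thousand

Competitive equilibrium: 232 − 3Q = 119 + Q → Q* = 28.25, P* = 147.25.
Marginal revenue: MR = 232 − 6Q. Set MR = MC: 232 − 6Q = 119 + Q → Q_m = 16.14286.
Price P_m = 232 − 3·16.14286 = 183.57142; MC(Q_m) = 119 + 1·16.14286 = 135.14286.
Competitive Q* = 28.25, so ΔQ = 12.10714; wedge = 183.57142 − 135.14286 = 48.42856.
Deadweight loss = ½ × 12.10714 × 48.42856 = $293.17 thousand.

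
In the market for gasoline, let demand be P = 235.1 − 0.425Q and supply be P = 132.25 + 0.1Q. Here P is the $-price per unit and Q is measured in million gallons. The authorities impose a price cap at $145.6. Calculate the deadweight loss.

Competitive equilibrium: 235.1 − 0.425Q = 132.25 + 0.1Q → Q* = 195.9048, P* = 151.8405.
At the ceiling P = 145.6, quantity supplied = (145.6 − 132.25)/0.1 = 133.5.
Willingness to pay at Q' = 133.5: 235.1 − 0.425·133.5 = 178.3625.
ΔQ = 195.9048 − 133.5 = 62.4048; wedge = 178.3625 − 145.6 = 32.7625.
DWL = ½ × 62.4048 × 32.7625 = $1022.27 million.

$1022.27 million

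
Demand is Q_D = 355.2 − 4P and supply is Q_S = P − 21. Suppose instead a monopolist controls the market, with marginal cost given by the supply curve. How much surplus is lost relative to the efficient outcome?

In inverse form: demand P = 88.8 − 0.25Q, supply P = 21 + Q.
Competitive equilibrium: 88.8 − 0.25Q = 21 + Q → Q* = 54.24, P* = 75.24.
Marginal revenue: MR = 88.8 − 0.5Q. Set MR = MC: 88.8 − 0.5Q = 21 + Q → Q_m = 45.2.
Price P_m = 88.8 − 0.25·45.2 = 77.5; MC(Q_m) = 21 + 1·45.2 = 66.2.
Competitive Q* = 54.24, so ΔQ = 9.04; wedge = 77.5 − 66.2 = 11.3.
The triangle = ½ × 9.04 × 11.3 = 51.076.

51.076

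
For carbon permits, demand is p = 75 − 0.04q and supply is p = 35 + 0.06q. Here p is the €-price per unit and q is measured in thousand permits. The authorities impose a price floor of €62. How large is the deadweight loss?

Competitive equilibrium: 75 − 0.04q = 35 + 0.06q → q* = 400, p* = 59.
At the floor p = 62, quantity demanded = (75 − 62)/0.04 = 325.
Sellers' marginal cost at q' = 325: 35 + 0.06·325 = 54.5.
Δq = 400 − 325 = 75; wedge = 62 − 54.5 = 7.5.
Welfare loss = ½ × 75 × 7.5 = €281.25 thousand.

€281.25 thousand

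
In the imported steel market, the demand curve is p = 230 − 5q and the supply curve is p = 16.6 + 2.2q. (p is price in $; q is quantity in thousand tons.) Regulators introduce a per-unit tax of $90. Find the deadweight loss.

$562.50 thousand

Competitive equilibrium: 230 − 5q = 16.6 + 2.2q → q* = 29.6389, p* = 81.8056.
With the tax, the buyer price exceeds the seller price by 90: (230 − 5q) − (16.6 + 2.2q) = 90 → q' = 17.1389.
Δq = 29.6389 − 17.1389 = 12.5; the wedge equals the tax, 90.
Deadweight loss = ½ × 12.5 × 90 = $562.50 thousand.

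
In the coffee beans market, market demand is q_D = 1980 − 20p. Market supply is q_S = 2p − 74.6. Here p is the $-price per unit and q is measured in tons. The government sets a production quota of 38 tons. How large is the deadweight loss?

$1513.31

In inverse form: demand p = 99 − 0.05q, supply p = 37.3 + 0.5q.
Competitive equilibrium: 99 − 0.05q = 37.3 + 0.5q → q* = 112.1818, p* = 93.3909.
At q = 38: demand price = 99 − 0.05·38 = 97.1; supply price = 37.3 + 0.5·38 = 56.3.
Δq = 112.1818 − 38 = 74.1818; wedge = 97.1 − 56.3 = 40.8.
The triangle = ½ × 74.1818 × 40.8 = $1513.31.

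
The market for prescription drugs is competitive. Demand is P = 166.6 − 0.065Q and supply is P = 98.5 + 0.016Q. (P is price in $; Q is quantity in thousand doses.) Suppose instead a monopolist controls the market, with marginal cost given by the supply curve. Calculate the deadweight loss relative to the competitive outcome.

Competitive equilibrium: 166.6 − 0.065Q = 98.5 + 0.016Q → Q* = 840.7407, P* = 111.9519.
Marginal revenue: MR = 166.6 − 0.13Q. Set MR = MC: 166.6 − 0.13Q = 98.5 + 0.016Q → Q_m = 466.4384.
Price P_m = 166.6 − 0.065·466.4384 = 136.2815; MC(Q_m) = 98.5 + 0.016·466.4384 = 105.963.
Competitive Q* = 840.7407, so ΔQ = 374.3023; wedge = 136.2815 − 105.963 = 30.3185.
The triangle = ½ × 374.3023 × 30.3185 = $5674.14 thousand.

$5674.14 thousand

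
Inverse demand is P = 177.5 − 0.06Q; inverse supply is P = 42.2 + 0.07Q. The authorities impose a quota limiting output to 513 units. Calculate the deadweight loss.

Competitive equilibrium: 177.5 − 0.06Q = 42.2 + 0.07Q → Q* = 1040.7692, P* = 115.0538.
At Q = 513: demand price = 177.5 − 0.06·513 = 146.72; supply price = 42.2 + 0.07·513 = 78.11.
ΔQ = 1040.7692 − 513 = 527.7692; wedge = 146.72 − 78.11 = 68.61.
Deadweight loss = ½ × 527.7692 × 68.61 = 18105.12.

18105.12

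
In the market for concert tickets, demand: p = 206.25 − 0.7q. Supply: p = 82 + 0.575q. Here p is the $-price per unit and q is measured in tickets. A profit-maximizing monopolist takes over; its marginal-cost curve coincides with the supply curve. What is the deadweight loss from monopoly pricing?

$760.53

Competitive equilibrium: 206.25 − 0.7q = 82 + 0.575q → q* = 97.451, p* = 138.0343.
Marginal revenue: MR = 206.25 − 1.4q. Set MR = MC: 206.25 − 1.4q = 82 + 0.575q → q_m = 62.9114.
Price p_m = 206.25 − 0.7·62.9114 = 162.212; MC(q_m) = 82 + 0.575·62.9114 = 118.1741.
Competitive q* = 97.451, so Δq = 34.5396; wedge = 162.212 − 118.1741 = 44.0379.
DWL = ½ × 34.5396 × 44.0379 = $760.53.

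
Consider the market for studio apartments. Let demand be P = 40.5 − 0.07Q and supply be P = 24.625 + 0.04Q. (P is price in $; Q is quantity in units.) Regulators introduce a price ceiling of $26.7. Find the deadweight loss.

Competitive equilibrium: 40.5 − 0.07Q = 24.625 + 0.04Q → Q* = 144.3182, P* = 30.3977.
At the ceiling P = 26.7, quantity supplied = (26.7 − 24.625)/0.04 = 51.875.
Willingness to pay at Q' = 51.875: 40.5 − 0.07·51.875 = 36.8688.
ΔQ = 144.3182 − 51.875 = 92.4432; wedge = 36.8688 − 26.7 = 10.1688.
DWL = ½ × 92.4432 × 10.1688 = $470.02.

$470.02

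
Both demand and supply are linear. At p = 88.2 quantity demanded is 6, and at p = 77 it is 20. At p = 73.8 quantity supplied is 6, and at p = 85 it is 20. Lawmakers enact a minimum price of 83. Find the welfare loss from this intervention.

5

Demand slope = (77 − 88.2)/(20 − 6) = −0.8, so p = 93 − 0.8q.
Supply slope = (85 − 73.8)/(20 − 6) = 0.8, so p = 69 + 0.8q.
Competitive equilibrium: 93 − 0.8q = 69 + 0.8q → q* = 15, p* = 81.
At the floor p = 83, quantity demanded = (93 − 83)/0.8 = 12.5.
Sellers' marginal cost at q' = 12.5: 69 + 0.8·12.5 = 79.
Δq = 15 − 12.5 = 2.5; wedge = 83 − 79 = 4.
DWL = ½ × 2.5 × 4 = 5.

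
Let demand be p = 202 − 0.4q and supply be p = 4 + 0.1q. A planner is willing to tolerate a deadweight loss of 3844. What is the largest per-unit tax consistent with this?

Competitive equilibrium: 202 − 0.4q = 4 + 0.1q → q* = 396, p* = 43.6.
A tax t gives Δq = t/0.5 and wedge t, so DWL = t²/1.
t²/1 = 3844 → t² = 3844 → t = 62.

62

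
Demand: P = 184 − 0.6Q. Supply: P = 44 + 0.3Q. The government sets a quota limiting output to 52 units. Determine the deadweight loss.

4825.69

Competitive equilibrium: 184 − 0.6Q = 44 + 0.3Q → Q* = 155.5556, P* = 90.6667.
At Q = 52: demand price = 184 − 0.6·52 = 152.8; supply price = 44 + 0.3·52 = 59.6.
ΔQ = 155.5556 − 52 = 103.5556; wedge = 152.8 − 59.6 = 93.2.
The triangle = ½ × 103.5556 × 93.2 = 4825.69.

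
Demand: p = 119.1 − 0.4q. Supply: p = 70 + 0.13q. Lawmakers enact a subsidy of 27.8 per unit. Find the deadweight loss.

Competitive equilibrium: 119.1 − 0.4q = 70 + 0.13q → q* = 92.6415, p* = 82.0434.
The subsidy lowers effective supply by 27.8: p = 42.2 + 0.13q.
New quantity: 119.1 − 0.4q = 42.2 + 0.13q → q' = 145.0943.
Overproduction Δq = 145.0943 − 92.6415 = 52.4528; wedge = subsidy = 27.8.
Deadweight loss = ½ × 52.4528 × 27.8 = 729.09.

729.09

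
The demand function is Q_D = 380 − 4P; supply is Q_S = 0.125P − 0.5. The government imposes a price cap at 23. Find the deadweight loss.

In inverse form: demand P = 95 − 0.25Q, supply P = 4 + 8Q.
Competitive equilibrium: 95 − 0.25Q = 4 + 8Q → Q* = 11.0303, P* = 92.2424.
At the ceiling P = 23, quantity supplied = (23 − 4)/8 = 2.375.
Willingness to pay at Q' = 2.375: 95 − 0.25·2.375 = 94.4063.
ΔQ = 11.0303 − 2.375 = 8.6553; wedge = 94.4063 − 23 = 71.4063.
Welfare loss = ½ × 8.6553 × 71.4063 = 309.02.

309.02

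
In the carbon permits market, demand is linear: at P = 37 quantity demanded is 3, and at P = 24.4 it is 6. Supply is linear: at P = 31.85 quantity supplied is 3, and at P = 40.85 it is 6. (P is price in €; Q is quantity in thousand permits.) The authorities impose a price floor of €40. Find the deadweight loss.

€7.36 thousand

Demand slope = (24.4 − 37)/(6 − 3) = −4.2, so P = 49.6 − 4.2Q.
Supply slope = (40.85 − 31.85)/(6 − 3) = 3, so P = 22.85 + 3Q.
Competitive equilibrium: 49.6 − 4.2Q = 22.85 + 3Q → Q* = 3.7153, P* = 33.9958.
At the floor P = 40, quantity demanded = (49.6 − 40)/4.2 = 2.2857.
Sellers' marginal cost at Q' = 2.2857: 22.85 + 3·2.2857 = 29.7071.
ΔQ = 3.7153 − 2.2857 = 1.4296; wedge = 40 − 29.7071 = 10.2929.
Welfare loss = ½ × 1.4296 × 10.2929 = €7.36 thousand.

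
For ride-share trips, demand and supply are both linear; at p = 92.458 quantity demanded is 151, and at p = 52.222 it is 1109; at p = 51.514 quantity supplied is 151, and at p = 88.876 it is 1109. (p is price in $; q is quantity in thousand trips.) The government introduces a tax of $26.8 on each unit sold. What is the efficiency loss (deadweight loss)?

Demand slope = (52.222 − 92.458)/(1109 − 151) = −0.042, so p = 98.8 − 0.042q.
Supply slope = (88.876 − 51.514)/(1109 − 151) = 0.039, so p = 45.625 + 0.039q.
Competitive equilibrium: 98.8 − 0.042q = 45.625 + 0.039q → q* = 656.4815, p* = 71.2278.
With the tax, the buyer price exceeds the seller price by 26.8: (98.8 − 0.042q) − (45.625 + 0.039q) = 26.8 → q' = 325.6173.
Δq = 656.4815 − 325.6173 = 330.8642; the wedge equals the tax, 26.8.
Deadweight loss = ½ × 330.8642 × 26.8 = $4433.58 thousand.

$4433.58 thousand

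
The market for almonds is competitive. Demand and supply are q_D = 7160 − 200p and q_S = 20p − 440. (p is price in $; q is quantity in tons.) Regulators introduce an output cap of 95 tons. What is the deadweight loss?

In inverse form: demand p = 35.8 − 0.005q, supply p = 22 + 0.05q.
Competitive equilibrium: 35.8 − 0.005q = 22 + 0.05q → q* = 250.9091, p* = 34.5455.
At q = 95: demand price = 35.8 − 0.005·95 = 35.325; supply price = 22 + 0.05·95 = 26.75.
Δq = 250.9091 − 95 = 155.9091; wedge = 35.325 − 26.75 = 8.575.
DWL = ½ × 155.9091 × 8.575 = $668.46.

$668.46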